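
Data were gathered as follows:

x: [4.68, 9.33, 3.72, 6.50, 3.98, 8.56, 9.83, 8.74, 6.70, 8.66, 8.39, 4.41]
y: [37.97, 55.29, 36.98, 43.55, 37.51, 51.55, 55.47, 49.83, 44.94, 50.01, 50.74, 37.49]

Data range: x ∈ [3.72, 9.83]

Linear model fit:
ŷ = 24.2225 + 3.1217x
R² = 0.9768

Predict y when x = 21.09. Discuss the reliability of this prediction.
The equation gives ŷ = 90.0592; however x = 21.09 is 11.26 units above the observed range, so this extrapolated value should not be trusted.

Prediction calculation:
ŷ = 24.2225 + 3.1217 × 21.09
ŷ = 90.0592

Reliability:
- Data range: x ∈ [3.72, 9.83]
- Prediction point: x = 21.09 is 11.26 units above the observed range → this is EXTRAPOLATION, not interpolation

Why that matters here:
- R² describes fit only over the sampled x values; it says nothing about behaviour beyond them
- There are no observations near this x to validate the fitted line there

The R² = 0.9768 only validates the fit within [3.72, 9.83]; treat ŷ = 90.0592 with caution.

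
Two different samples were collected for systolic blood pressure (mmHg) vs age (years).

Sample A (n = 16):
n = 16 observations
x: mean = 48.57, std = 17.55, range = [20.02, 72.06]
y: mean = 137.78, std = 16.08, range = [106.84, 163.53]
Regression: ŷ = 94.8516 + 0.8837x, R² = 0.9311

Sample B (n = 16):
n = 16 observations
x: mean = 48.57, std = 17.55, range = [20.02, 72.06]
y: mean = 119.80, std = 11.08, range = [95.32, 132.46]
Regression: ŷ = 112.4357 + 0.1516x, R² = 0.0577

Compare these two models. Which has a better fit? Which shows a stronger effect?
Model A has the better fit (R² = 0.9311 vs 0.0577). Model A shows the stronger effect (|β₁| = 0.8837 vs 0.1516).

Model Comparison:

Which explains more variance? (R²)
- Model A: R² = 0.9311 → 93.11% of variance in blood pressure explained
- Model B: R² = 0.0577 → 5.77% of variance in blood pressure explained
- 0.9311 > 0.0577 → Model A has the better fit

Strength of effect — compare |β₁|:
- Model A: β₁ = 0.8837 → predicted blood pressure rises 0.8837 mmHg per additional year of age
- Model B: β₁ = 0.1516 → predicted blood pressure rises 0.1516 mmHg per additional year of age
- |0.8837| > |0.1516| → Model A shows the stronger marginal effect

Notes:
- The two samples could reflect different populations, time periods, or measurement quality.
- A better fit (higher R²) doesn't necessarily mean a more important relationship.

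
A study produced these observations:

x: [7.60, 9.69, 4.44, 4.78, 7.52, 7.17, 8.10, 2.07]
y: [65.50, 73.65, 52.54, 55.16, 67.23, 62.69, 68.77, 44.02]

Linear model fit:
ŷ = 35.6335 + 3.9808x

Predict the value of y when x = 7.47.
ŷ = 65.3701

x = 7.47 lies inside the observed range [2.07, 9.69], so the fitted equation applies directly:

ŷ = 35.6335 + 3.9808 × 7.47
ŷ = 35.6335 + 29.7366
ŷ = 65.3701

This is the fitted mean response at that x — an individual observation would come with a wider prediction interval.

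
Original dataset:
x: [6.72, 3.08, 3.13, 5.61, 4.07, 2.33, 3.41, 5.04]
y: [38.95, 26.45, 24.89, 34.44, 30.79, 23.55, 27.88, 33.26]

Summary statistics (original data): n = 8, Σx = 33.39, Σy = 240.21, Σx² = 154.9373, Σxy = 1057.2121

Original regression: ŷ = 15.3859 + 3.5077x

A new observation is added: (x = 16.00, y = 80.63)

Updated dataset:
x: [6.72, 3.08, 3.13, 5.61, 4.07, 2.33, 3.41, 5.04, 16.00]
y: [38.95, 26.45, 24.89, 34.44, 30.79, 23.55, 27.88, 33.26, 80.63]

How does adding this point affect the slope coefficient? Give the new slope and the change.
Adding the point moves β₁ from 3.5077 to 4.1931, i.e. it increases by 0.6854 (+19.5%).

The new point has HIGH LEVERAGE: x = 16.00 is far from the original mean x̄ = 33.39/8 ≈ 4.17 (original range [2.33, 6.72]).

Step 1: Update the sums with the new point (n goes from 8 to 9)
Σx  = 33.39 + 16.00 = 49.39
Σy  = 240.21 + 80.63 = 320.84
Σx² = 154.9373 + 16.00² = 154.9373 + 256.0000 = 410.9373
Σxy = 1057.2121 + 16.00×80.63 = 1057.2121 + 1290.0800 = 2347.2921

Step 2: Recompute the slope with b₁ = (nΣxy − ΣxΣy) / (nΣx² − (Σx)²)
Numerator   = 9×2347.2921 − 49.39×320.84 = 21125.6289 − 15846.2876 = 5279.3413
Denominator = 9×410.9373 − 49.39² = 3698.4357 − 2439.3721 = 1259.0636
b₁(new) = 5279.3413 / 1259.0636 = 4.1931

(Same formula on the original sums: (8×1057.2121 − 33.39×240.21) / (8×154.9373 − 33.39²) = 437.0849 / 124.6063 = 3.5077, matching the given fit.)

Step 3: Change in slope
Δβ₁ = 4.1931 − 3.5077 = +0.6854
Relative change = +0.6854 / 3.5077 × 100% = +19.5%
→ the slope increases when the point is added.

Because the point sits above the extension of the original line at a high-leverage x, it tilts the fit up.
In practice: investigate whether it comes from the same population as the rest of the sample; examine leverage (hᵢ) and Cook's distance rather than deleting it automatically.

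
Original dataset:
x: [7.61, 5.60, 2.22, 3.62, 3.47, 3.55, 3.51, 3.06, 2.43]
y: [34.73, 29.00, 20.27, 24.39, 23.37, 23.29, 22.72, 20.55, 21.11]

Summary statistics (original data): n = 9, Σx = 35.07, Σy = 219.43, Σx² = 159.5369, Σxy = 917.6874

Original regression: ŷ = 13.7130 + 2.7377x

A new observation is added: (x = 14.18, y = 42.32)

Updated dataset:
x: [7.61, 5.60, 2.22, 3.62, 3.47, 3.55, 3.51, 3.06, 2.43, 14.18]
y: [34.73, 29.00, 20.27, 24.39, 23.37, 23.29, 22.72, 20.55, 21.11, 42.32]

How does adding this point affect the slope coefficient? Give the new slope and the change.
New slope β₁ = 1.9370 versus 2.7377 before: a change of -0.8007 (-29.2%).

x = 14.18 lies well outside the original x-range [2.22, 7.61] (x̄ ≈ 3.90), so this observation has high leverage and can move the slope substantially.

Step 1: Update the sums with the new point (n goes from 9 to 10)
Σx  = 35.07 + 14.18 = 49.25
Σy  = 219.43 + 42.32 = 261.75
Σx² = 159.5369 + 14.18² = 159.5369 + 201.0724 = 360.6093
Σxy = 917.6874 + 14.18×42.32 = 917.6874 + 600.0976 = 1517.7850

Step 2: Recompute the slope with b₁ = (nΣxy − ΣxΣy) / (nΣx² − (Σx)²)
Numerator   = 10×1517.7850 − 49.25×261.75 = 15177.8500 − 12891.1875 = 2286.6625
Denominator = 10×360.6093 − 49.25² = 3606.0930 − 2425.5625 = 1180.5305
b₁(new) = 2286.6625 / 1180.5305 = 1.9370

(Same formula on the original sums: (9×917.6874 − 35.07×219.43) / (9×159.5369 − 35.07²) = 563.7765 / 205.9272 = 2.7377, matching the given fit.)

Step 3: Change in slope
Δβ₁ = 1.9370 − 2.7377 = -0.8007
Relative change = -0.8007 / 2.7377 × 100% = -29.2%
→ the slope decreases when the point is added.

Because the point sits below the extension of the original line at a high-leverage x, it tilts the fit down.
In practice: refit with and without it and report both if conclusions differ.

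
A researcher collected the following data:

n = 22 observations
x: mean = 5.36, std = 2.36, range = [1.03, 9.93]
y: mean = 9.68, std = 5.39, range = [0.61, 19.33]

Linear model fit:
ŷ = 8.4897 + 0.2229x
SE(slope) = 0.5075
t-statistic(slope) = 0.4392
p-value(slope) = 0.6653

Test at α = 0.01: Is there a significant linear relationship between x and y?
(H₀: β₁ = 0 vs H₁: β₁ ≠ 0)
p-value = 0.6653 ≥ α = 0.01, so we fail to reject H₀. The relationship is not significant.

Hypothesis test for the slope coefficient:

H₀: β₁ = 0 (no linear relationship)
H₁: β₁ ≠ 0 (linear relationship exists)

Test statistic: t = β̂₁ / SE(β̂₁) = 0.2229 / 0.5075 = 0.4392

With df = 20, the two-sided p-value for |t| = 0.4392 is 0.6653.

Decision rule: reject H₀ if p-value < α.
p-value = 0.6653 ≥ α = 0.01 → fail to reject H₀.

At α = 0.01 the data do not provide convincing evidence of a nonzero slope.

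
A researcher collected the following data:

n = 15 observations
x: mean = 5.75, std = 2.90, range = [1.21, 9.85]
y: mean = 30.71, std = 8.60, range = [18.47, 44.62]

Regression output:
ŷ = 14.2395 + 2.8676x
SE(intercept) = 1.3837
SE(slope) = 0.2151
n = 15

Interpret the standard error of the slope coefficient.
The slope 2.8676 is pinned down to within about ±0.2151 (one SE) by these data — relative uncertainty 7.5%, i.e. precise.

SE(β̂₁) = s / √Sxx, where s is the residual standard deviation and Sxx = Σ(x − x̄)². It is the yardstick for how far β̂₁ = 2.8676 could plausibly be from the true slope.

Relative precision:
- SE / |β̂₁| = 0.2151 / 2.8676 = 7.5%
- Rule of thumb (under 20%: precise; 20% to under 50%: moderately precise; 50% or more: imprecise) → precise

Link to interval estimation: a confidence interval for β₁ is β̂₁ ± t* × 0.2151, so SE sets the half-width per unit of t*.

What drives SE(β̂₁): wider spread of x values → smaller SE; larger n (here n = 15) → smaller SE.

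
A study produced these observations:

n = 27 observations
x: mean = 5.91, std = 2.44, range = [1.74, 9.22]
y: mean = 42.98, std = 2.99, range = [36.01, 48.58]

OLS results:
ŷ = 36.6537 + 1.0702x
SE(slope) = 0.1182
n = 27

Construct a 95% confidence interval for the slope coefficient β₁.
The 95% CI for β₁ is (0.8268, 1.3136)

Confidence interval for the slope:

The 95% CI for β₁ is: β̂₁ ± t*(α/2, n-2) × SE(β̂₁)

Step 1: Find critical t-value
- Confidence level = 0.95
- Degrees of freedom = n - 2 = 27 - 2 = 25
- t*(α/2, 25) = 2.0595

Step 2: Calculate margin of error
Margin = 2.0595 × 0.1182 = 0.2434

Step 3: Construct interval
CI = 1.0702 ± 0.2434
CI = (0.8268, 1.3136)

Interpretation: We are 95% confident that the true slope β₁ lies between 0.8268 and 1.3136.
The interval does not include 0, suggesting a significant linear relationship.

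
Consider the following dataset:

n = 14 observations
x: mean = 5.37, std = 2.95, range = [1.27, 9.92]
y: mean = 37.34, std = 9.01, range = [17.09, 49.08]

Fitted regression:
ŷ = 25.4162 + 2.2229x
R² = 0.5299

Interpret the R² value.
The model explains 52.99% of the variance in y (R² = 0.5299), leaving 47.01% unexplained; the fit is moderate.

The coefficient of determination R² is the fraction of the total variation in y that the fitted line accounts for.

Here R² = 0.5299:
- Explained: 52.99% of the variation in y
- Unexplained (residual): 100% − 52.99% = 47.01%
- Rule of thumb (below 0.3 weak; 0.3 to below 0.7 moderate; 0.7 and above strong) → moderate

Equivalently, for simple linear regression R² = r², so |r| = √0.5299 ≈ 0.7279.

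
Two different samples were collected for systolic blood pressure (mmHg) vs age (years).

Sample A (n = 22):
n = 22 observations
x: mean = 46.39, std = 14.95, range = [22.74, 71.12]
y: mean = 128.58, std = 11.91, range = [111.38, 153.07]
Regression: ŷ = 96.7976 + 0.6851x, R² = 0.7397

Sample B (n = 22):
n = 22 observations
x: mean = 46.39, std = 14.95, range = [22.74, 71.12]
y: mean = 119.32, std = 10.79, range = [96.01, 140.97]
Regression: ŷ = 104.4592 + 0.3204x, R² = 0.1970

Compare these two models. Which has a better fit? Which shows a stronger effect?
Model A has the better fit (R² = 0.7397 vs 0.1970). Model A shows the stronger effect (|β₁| = 0.6851 vs 0.3204).

Model Comparison:

Which explains more variance? (R²)
- Model A: R² = 0.7397 → 73.97% of variance in blood pressure explained
- Model B: R² = 0.1970 → 19.70% of variance in blood pressure explained
- 0.7397 > 0.1970 → Model A has the better fit

Which has the larger per-year effect? (|β₁|)
- Model A: β₁ = 0.6851 → predicted blood pressure rises 0.6851 mmHg per additional year of age
- Model B: β₁ = 0.3204 → predicted blood pressure rises 0.3204 mmHg per additional year of age
- |0.6851| > |0.3204| → Model A shows the stronger marginal effect

Notes:
- A steeper slope doesn't make a better model if the scatter around the line is large.
- The two samples could reflect different populations, time periods, or measurement quality.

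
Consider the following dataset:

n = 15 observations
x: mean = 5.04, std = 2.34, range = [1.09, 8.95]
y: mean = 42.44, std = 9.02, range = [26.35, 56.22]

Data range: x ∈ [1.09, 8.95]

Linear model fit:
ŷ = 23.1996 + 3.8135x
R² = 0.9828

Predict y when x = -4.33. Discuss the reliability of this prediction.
ŷ = 6.6871 (extrapolation — x = -4.33 lies outside [1.09, 8.95], so reliability is low).

Prediction calculation:
ŷ = 23.1996 + 3.8135 × (-4.33)
ŷ = 6.6871

Reliability:
- Data range: x ∈ [1.09, 8.95]
- Prediction point: x = -4.33 is 5.42 units below the observed range → this is EXTRAPOLATION, not interpolation

Why that matters here:
- The standard error of prediction grows with (x − x̄)², and x = -4.33 is far from x̄ = 5.04
- The linear relationship may not hold outside the observed range
- Real relationships often flatten, saturate, or turn nonlinear at extremes

Report the number if required, but flag clearly that it is an extrapolation.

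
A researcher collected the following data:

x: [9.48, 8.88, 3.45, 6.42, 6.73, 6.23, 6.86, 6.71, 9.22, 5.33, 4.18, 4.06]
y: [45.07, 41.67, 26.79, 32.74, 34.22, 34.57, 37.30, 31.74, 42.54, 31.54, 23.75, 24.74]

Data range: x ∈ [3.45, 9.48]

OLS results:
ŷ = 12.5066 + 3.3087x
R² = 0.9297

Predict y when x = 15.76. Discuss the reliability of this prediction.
ŷ = 64.6517, but this is extrapolation (above the data range [3.45, 9.48]) and may be unreliable.

Prediction calculation:
ŷ = 12.5066 + 3.3087 × 15.76
ŷ = 64.6517

Reliability:
- Data range: x ∈ [3.45, 9.48]
- Prediction point: x = 15.76 is 6.28 units above the observed range → this is EXTRAPOLATION, not interpolation

Why that matters here:
- R² describes fit only over the sampled x values; it says nothing about behaviour beyond them
- Real relationships often flatten, saturate, or turn nonlinear at extremes

Report the number if required, but flag clearly that it is an extrapolation.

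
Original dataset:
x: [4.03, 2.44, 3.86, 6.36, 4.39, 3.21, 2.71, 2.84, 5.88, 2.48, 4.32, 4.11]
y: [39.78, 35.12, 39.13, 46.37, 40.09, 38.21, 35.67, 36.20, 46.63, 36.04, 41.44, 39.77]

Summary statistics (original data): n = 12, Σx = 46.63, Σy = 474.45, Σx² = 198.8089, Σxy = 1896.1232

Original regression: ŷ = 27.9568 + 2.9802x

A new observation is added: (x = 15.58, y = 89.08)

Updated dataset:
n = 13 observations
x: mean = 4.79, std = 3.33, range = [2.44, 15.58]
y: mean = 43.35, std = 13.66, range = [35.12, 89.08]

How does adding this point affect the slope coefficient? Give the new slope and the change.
New slope β₁ = 4.0827 versus 2.9802 before: a change of +1.1025 (+37.0%).

x = 15.58 lies well outside the original x-range [2.44, 6.36] (x̄ ≈ 3.89), so this observation has high leverage and can move the slope substantially.

Step 1: Update the sums with the new point (n goes from 12 to 13)
Σx  = 46.63 + 15.58 = 62.21
Σy  = 474.45 + 89.08 = 563.53
Σx² = 198.8089 + 15.58² = 198.8089 + 242.7364 = 441.5453
Σxy = 1896.1232 + 15.58×89.08 = 1896.1232 + 1387.8664 = 3283.9896

Step 2: Recompute the slope with b₁ = (nΣxy − ΣxΣy) / (nΣx² − (Σx)²)
Numerator   = 13×3283.9896 − 62.21×563.53 = 42691.8648 − 35057.2013 = 7634.6635
Denominator = 13×441.5453 − 62.21² = 5740.0889 − 3870.0841 = 1870.0048
b₁(new) = 7634.6635 / 1870.0048 = 4.0827

(Same formula on the original sums: (12×1896.1232 − 46.63×474.45) / (12×198.8089 − 46.63²) = 629.8749 / 211.3499 = 2.9802, matching the given fit.)

Step 3: Change in slope
Δβ₁ = 4.0827 − 2.9802 = +1.1025
Relative change = +1.1025 / 2.9802 × 100% = +37.0%
→ the slope increases when the point is added.

Because the point sits above the extension of the original line at a high-leverage x, it tilts the fit up.
In practice: investigate whether it comes from the same population as the rest of the sample.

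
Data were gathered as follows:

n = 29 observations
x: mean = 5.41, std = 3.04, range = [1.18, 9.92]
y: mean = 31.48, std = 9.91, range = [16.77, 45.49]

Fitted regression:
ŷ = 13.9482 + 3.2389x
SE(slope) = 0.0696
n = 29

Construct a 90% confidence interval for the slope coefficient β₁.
The 90% CI for β₁ is (3.1204, 3.3574)

Confidence interval for the slope:

The 90% CI for β₁ is: β̂₁ ± t*(α/2, n-2) × SE(β̂₁)

Step 1: Find critical t-value
- Confidence level = 0.9
- Degrees of freedom = n - 2 = 29 - 2 = 27
- t*(α/2, 27) = 1.7033

Step 2: Calculate margin of error
Margin = 1.7033 × 0.0696 = 0.1185

Step 3: Construct interval
CI = 3.2389 ± 0.1185
CI = (3.1204, 3.3574)

Interpretation: intervals built this way capture the true β₁ in 90% of repeated samples; here the plausible range for the per-unit effect of x on y is 3.1204 to 3.3574.
Since 0 is outside the interval, a two-sided test at α = 0.10 would reject H₀: β₁ = 0.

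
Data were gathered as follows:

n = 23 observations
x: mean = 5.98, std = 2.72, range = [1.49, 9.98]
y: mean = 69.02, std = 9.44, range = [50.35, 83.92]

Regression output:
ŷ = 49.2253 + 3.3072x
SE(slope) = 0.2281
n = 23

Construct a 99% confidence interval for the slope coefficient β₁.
The 99% CI for β₁ is (2.6614, 3.9530)

Confidence interval for the slope:

The 99% CI for β₁ is: β̂₁ ± t*(α/2, n-2) × SE(β̂₁)

Step 1: Find critical t-value
- Confidence level = 0.99
- Degrees of freedom = n - 2 = 23 - 2 = 21
- t*(α/2, 21) = 2.8314

Step 2: Calculate margin of error
Margin = 2.8314 × 0.2281 = 0.6458

Step 3: Construct interval
CI = 3.3072 ± 0.6458
CI = (2.6614, 3.9530)

Interpretation: We are 99% confident that the true slope β₁ lies between 2.6614 and 3.9530.
Both endpoints are positive, so the data support a genuinely positive slope at this confidence level.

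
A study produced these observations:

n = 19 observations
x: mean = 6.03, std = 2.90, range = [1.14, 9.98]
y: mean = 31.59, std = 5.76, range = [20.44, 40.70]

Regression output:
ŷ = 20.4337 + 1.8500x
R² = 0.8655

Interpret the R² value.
About 86.55% of the variability in y is accounted for by the regression on x (R² = 0.8655) — a strong linear fit.

The coefficient of determination R² is the fraction of the total variation in y that the fitted line accounts for.

Here R² = 0.8655:
- Explained: 86.55% of the variation in y
- Unexplained (residual): 100% − 86.55% = 13.45%
- Rule of thumb (below 0.3 weak; 0.3 to below 0.7 moderate; 0.7 and above strong) → strong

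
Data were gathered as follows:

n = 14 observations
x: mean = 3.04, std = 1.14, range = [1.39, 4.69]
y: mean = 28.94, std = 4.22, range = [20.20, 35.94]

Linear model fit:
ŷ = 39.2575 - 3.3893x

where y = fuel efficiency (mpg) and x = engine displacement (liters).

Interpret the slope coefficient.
For each additional liter of engine displacement, predicted fuel efficiency decreases by approximately 3.3893 mpg.

The slope coefficient β₁ = -3.3893 represents the marginal effect of engine displacement on fuel efficiency.

Interpretation:
- Engine displacement up by 1 liter → predicted fuel efficiency decreases by 3.3893 mpg
- The effect is assumed constant over the observed range of x (linearity)

The intercept β₀ = 39.2575 is the predicted fuel efficiency when engine displacement = 0; since the smallest observed x is 1.39, this is an extrapolation and mainly anchors the line.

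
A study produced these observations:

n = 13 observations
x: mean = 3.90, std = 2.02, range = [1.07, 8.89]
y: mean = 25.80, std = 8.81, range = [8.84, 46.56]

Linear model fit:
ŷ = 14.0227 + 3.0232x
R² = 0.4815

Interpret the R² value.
R² = 0.4815 means 48.15% of the variation in y is explained by the linear relationship with x. This indicates a moderate fit.

The coefficient of determination R² is the fraction of the total variation in y that the fitted line accounts for.

Here R² = 0.4815:
- Explained: 48.15% of the variation in y
- Unexplained (residual): 100% − 48.15% = 51.85%
- Rule of thumb (below 0.3 weak; 0.3 to below 0.7 moderate; 0.7 and above strong) → moderate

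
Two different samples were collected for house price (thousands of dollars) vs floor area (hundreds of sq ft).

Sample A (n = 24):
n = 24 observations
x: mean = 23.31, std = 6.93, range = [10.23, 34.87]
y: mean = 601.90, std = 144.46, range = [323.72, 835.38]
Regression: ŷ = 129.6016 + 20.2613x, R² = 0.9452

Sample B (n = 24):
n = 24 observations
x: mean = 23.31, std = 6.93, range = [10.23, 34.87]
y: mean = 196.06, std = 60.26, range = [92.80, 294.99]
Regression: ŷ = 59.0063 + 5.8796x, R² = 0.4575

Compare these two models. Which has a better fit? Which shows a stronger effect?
Model A has the better fit (R² = 0.9452 vs 0.4575). Model A shows the stronger effect (|β₁| = 20.2613 vs 5.8796).

Model Comparison:

Which explains more variance? (R²)
- Model A: R² = 0.9452 → 94.52% of variance in house price explained
- Model B: R² = 0.4575 → 45.75% of variance in house price explained
- 0.9452 > 0.4575 → Model A has the better fit

Effect size (slope magnitude):
- Model A: β₁ = 20.2613 → predicted house price rises 20.2613 thousand dollars per additional hundred sq ft of floor area
- Model B: β₁ = 5.8796 → predicted house price rises 5.8796 thousand dollars per additional hundred sq ft of floor area
- |20.2613| > |5.8796| → Model A shows the stronger marginal effect

Note: R² measures how tightly points cluster around the line; β₁ measures how steep the line is — they answer different questions.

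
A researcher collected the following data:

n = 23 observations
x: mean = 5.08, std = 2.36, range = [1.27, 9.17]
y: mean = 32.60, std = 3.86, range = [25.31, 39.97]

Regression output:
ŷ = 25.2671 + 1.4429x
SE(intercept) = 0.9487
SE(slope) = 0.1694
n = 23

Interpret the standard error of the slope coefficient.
SE(β̂₁) = 0.1694 is the estimated standard deviation of the slope estimate across repeated samples; relative to β̂₁ = 1.4429 that is 11.7%, a precise estimate.

What SE measures:
- The standard error quantifies the sampling variability of the coefficient estimate
- It is the estimated standard deviation of β̂₁ across hypothetical repeated samples of the same size
- Smaller SE → more precise estimate

Relative precision:
- SE / |β̂₁| = 0.1694 / 1.4429 = 11.7%
- Rule of thumb (under 20%: precise; 20% to under 50%: moderately precise; 50% or more: imprecise) → precise

Link to the t-test: t = β̂₁ / SE(β̂₁) = 1.4429 / 0.1694 = 8.5177, the statistic for H₀: β₁ = 0.

What drives SE(β̂₁): larger n (here n = 23) → smaller SE; more residual scatter → larger SE; wider spread of x values → smaller SE.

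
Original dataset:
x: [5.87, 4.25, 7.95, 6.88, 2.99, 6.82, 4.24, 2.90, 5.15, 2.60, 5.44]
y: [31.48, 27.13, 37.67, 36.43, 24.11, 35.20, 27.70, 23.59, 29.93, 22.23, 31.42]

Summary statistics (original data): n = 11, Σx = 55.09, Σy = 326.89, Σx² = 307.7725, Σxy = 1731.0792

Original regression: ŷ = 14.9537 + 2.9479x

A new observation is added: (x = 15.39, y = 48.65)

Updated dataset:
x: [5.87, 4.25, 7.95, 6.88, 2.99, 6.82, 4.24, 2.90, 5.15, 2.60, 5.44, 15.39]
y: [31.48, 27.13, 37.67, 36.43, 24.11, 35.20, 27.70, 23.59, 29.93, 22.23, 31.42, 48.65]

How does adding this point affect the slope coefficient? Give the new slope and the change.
The slope changes from 2.9479 to 2.0979 (change of -0.8500, or -28.8%).

x = 15.39 lies well outside the original x-range [2.60, 7.95] (x̄ ≈ 5.01), so this observation has high leverage and can move the slope substantially.

Step 1: Update the sums with the new point (n goes from 11 to 12)
Σx  = 55.09 + 15.39 = 70.48
Σy  = 326.89 + 48.65 = 375.54
Σx² = 307.7725 + 15.39² = 307.7725 + 236.8521 = 544.6246
Σxy = 1731.0792 + 15.39×48.65 = 1731.0792 + 748.7235 = 2479.8027

Step 2: Recompute the slope with b₁ = (nΣxy − ΣxΣy) / (nΣx² − (Σx)²)
Numerator   = 12×2479.8027 − 70.48×375.54 = 29757.6324 − 26468.0592 = 3289.5732
Denominator = 12×544.6246 − 70.48² = 6535.4952 − 4967.4304 = 1568.0648
b₁(new) = 3289.5732 / 1568.0648 = 2.0979

(Same formula on the original sums: (11×1731.0792 − 55.09×326.89) / (11×307.7725 − 55.09²) = 1033.5011 / 350.5894 = 2.9479, matching the given fit.)

Step 3: Change in slope
Δβ₁ = 2.0979 − 2.9479 = -0.8500
Relative change = -0.8500 / 2.9479 × 100% = -28.8%
→ the slope decreases when the point is added.

A high-leverage point only changes the slope if it is off the original line; here y = 48.65 is below the original trend, so the slope decreases.
In practice: check such a point for data-entry or measurement error.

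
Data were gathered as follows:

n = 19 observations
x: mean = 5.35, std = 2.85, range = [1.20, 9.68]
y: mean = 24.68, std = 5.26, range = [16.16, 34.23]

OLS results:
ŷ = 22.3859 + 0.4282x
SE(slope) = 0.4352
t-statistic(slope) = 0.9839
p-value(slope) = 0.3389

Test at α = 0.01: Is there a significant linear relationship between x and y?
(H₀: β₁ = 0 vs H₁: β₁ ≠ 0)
Fail to reject H₀: p-value = 0.3389 ≥ α = 0.01. The linear relationship is not significant at the 1% level.

Hypothesis test for the slope coefficient:

H₀: β₁ = 0 (no linear relationship)
H₁: β₁ ≠ 0 (linear relationship exists)

Test statistic: t = β̂₁ / SE(β̂₁) = 0.4282 / 0.4352 = 0.9839

p = 0.3389: how often a slope estimate this far from 0 (in SE units) would arise by chance if β₁ were truly 0.

Decision rule: reject H₀ if p-value < α.
p-value = 0.3389 ≥ α = 0.01 → fail to reject H₀.

There is not sufficient evidence at the 1% significance level to conclude that a linear relationship exists between x and y.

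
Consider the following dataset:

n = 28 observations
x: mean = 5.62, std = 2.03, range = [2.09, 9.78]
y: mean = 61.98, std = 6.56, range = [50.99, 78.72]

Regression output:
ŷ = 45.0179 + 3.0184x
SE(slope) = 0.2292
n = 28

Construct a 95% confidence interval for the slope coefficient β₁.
The 95% CI for β₁ is (2.5473, 3.4895)

Confidence interval for the slope:

The 95% CI for β₁ is: β̂₁ ± t*(α/2, n-2) × SE(β̂₁)

Step 1: Find critical t-value
- Confidence level = 0.95
- Degrees of freedom = n - 2 = 28 - 2 = 26
- t*(α/2, 26) = 2.0555

Step 2: Calculate margin of error
Margin = 2.0555 × 0.2292 = 0.4711

Step 3: Construct interval
CI = 3.0184 ± 0.4711
CI = (2.5473, 3.4895)

Interpretation: intervals built this way capture the true β₁ in 95% of repeated samples; here the plausible range for the per-unit effect of x on y is 2.5473 to 3.4895.
The interval does not include 0, suggesting a significant linear relationship.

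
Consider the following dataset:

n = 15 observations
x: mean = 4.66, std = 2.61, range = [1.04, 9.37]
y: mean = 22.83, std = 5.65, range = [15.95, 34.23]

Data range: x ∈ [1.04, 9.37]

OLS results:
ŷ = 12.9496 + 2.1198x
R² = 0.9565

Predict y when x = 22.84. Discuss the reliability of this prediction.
The equation gives ŷ = 61.3658; however x = 22.84 is 13.47 units above the observed range, so this extrapolated value should not be trusted.

Prediction calculation:
ŷ = 12.9496 + 2.1198 × 22.84
ŷ = 61.3658

Reliability:
- Data range: x ∈ [1.04, 9.37]
- Prediction point: x = 22.84 is 13.47 units above the observed range → this is EXTRAPOLATION, not interpolation

Why that matters here:
- The linear relationship may not hold outside the observed range
- The standard error of prediction grows with (x − x̄)², and x = 22.84 is far from x̄ = 4.66

The R² = 0.9565 only validates the fit within [1.04, 9.37]; treat ŷ = 61.3658 with caution.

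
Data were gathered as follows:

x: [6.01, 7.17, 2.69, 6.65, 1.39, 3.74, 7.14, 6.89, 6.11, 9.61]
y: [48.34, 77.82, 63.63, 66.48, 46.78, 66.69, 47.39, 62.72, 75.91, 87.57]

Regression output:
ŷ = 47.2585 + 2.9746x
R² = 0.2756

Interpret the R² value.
About 27.56% of the variability in y is accounted for by the regression on x (R² = 0.2756) — a weak linear fit.

R² (coefficient of determination) measures the proportion of variance in y explained by the regression model.

Here R² = 0.2756:
- Explained: 27.56% of the variation in y
- Unexplained (residual): 100% − 27.56% = 72.44%
- Rule of thumb (below 0.3 weak; 0.3 to below 0.7 moderate; 0.7 and above strong) → weak

Note: R² says nothing about causation, and a high R² does not by itself mean the linear form is appropriate — check the residuals.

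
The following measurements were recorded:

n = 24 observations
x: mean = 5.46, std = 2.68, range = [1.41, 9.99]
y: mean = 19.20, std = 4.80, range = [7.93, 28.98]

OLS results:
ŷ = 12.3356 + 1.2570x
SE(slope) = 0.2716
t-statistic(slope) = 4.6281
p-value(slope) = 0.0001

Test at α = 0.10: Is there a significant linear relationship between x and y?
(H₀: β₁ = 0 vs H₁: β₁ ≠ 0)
Since p-value = 0.0001 < α = 0.10, reject H₀ — the slope is significantly different from 0.

Hypothesis test for the slope coefficient:

H₀: β₁ = 0 (no linear relationship)
H₁: β₁ ≠ 0 (linear relationship exists)

Test statistic: t = β̂₁ / SE(β̂₁) = 1.2570 / 0.2716 = 4.6281

With df = 22, the two-sided p-value for |t| = 4.6281 is 0.0001.

Decision rule: reject H₀ if p-value < α.
p-value = 0.0001 < α = 0.10 → reject H₀.

There is sufficient evidence at the 10% significance level to conclude that a linear relationship exists between x and y.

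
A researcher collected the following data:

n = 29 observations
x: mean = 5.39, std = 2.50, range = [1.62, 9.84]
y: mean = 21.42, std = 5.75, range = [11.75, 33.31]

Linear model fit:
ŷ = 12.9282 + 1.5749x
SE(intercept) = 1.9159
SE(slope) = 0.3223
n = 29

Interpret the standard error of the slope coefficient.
SE(slope) = 0.3223 measures the uncertainty in the estimated slope. The coefficient is estimated with moderate precision (SE/|β̂₁| = 20.5%).

What SE measures:
- The standard error quantifies the sampling variability of the coefficient estimate
- It is the estimated standard deviation of β̂₁ across hypothetical repeated samples of the same size
- Smaller SE → more precise estimate

Relative precision:
- SE / |β̂₁| = 0.3223 / 1.5749 = 20.5%
- Rule of thumb (under 20%: precise; 20% to under 50%: moderately precise; 50% or more: imprecise) → moderately precise

Rough 95% range (±2 SE): 1.5749 ± 0.6446 → (0.9303, 2.2195).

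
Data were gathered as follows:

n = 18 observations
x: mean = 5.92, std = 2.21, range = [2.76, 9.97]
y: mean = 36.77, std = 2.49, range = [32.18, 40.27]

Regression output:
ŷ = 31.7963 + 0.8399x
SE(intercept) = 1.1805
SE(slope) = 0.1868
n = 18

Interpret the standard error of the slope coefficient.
The slope 0.8399 is pinned down to within about ±0.1868 (one SE) by these data — relative uncertainty 22.2%, i.e. moderately precise.

SE(β̂₁) = 0.1868 says: if we drew many samples of n = 18 from the same population and refit each time, the fitted slopes would scatter with a standard deviation of roughly 0.1868 around the true β₁.

Relative precision:
- SE / |β̂₁| = 0.1868 / 0.8399 = 22.2%
- Rule of thumb (under 20%: precise; 20% to under 50%: moderately precise; 50% or more: imprecise) → moderately precise

Link to the t-test: t = β̂₁ / SE(β̂₁) = 0.8399 / 0.1868 = 4.4963, the statistic for H₀: β₁ = 0.

What drives SE(β̂₁): larger n (here n = 18) → smaller SE; wider spread of x values → smaller SE; more residual scatter → larger SE.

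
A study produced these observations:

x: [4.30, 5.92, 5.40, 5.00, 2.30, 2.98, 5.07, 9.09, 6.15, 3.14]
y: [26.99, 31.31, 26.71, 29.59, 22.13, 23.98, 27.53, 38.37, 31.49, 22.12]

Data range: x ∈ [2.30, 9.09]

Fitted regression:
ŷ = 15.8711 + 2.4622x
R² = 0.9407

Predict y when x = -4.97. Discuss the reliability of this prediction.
ŷ = 3.6340 (extrapolation — x = -4.97 lies outside [2.30, 9.09], so reliability is low).

Prediction calculation:
ŷ = 15.8711 + 2.4622 × (-4.97)
ŷ = 3.6340

Reliability:
- Data range: x ∈ [2.30, 9.09]
- Prediction point: x = -4.97 is 7.27 units below the observed range → this is EXTRAPOLATION, not interpolation

Why that matters here:
- The standard error of prediction grows with (x − x̄)², and x = -4.97 is far from x̄ = 4.93
- R² describes fit only over the sampled x values; it says nothing about behaviour beyond them

A defensible statement: 'if the linear trend continued to x = -4.97, y would be about 3.6340' — the premise is untested.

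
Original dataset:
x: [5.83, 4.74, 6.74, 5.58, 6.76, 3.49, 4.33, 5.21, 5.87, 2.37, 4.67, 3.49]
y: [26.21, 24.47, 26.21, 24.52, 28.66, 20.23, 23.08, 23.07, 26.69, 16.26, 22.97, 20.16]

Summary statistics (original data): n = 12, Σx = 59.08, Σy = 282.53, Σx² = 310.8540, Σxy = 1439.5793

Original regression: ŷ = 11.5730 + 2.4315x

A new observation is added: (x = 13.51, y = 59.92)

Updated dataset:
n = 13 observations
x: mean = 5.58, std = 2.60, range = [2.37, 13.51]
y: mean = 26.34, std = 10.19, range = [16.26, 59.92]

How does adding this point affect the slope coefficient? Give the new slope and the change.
Adding the point moves β₁ from 2.4315 to 3.8267, i.e. it increases by 1.3952 (+57.4%).

The new point has HIGH LEVERAGE: x = 13.51 is far from the original mean x̄ = 59.08/12 ≈ 4.92 (original range [2.37, 6.76]).

Step 1: Update the sums with the new point (n goes from 12 to 13)
Σx  = 59.08 + 13.51 = 72.59
Σy  = 282.53 + 59.92 = 342.45
Σx² = 310.8540 + 13.51² = 310.8540 + 182.5201 = 493.3741
Σxy = 1439.5793 + 13.51×59.92 = 1439.5793 + 809.5192 = 2249.0985

Step 2: Recompute the slope with b₁ = (nΣxy − ΣxΣy) / (nΣx² − (Σx)²)
Numerator   = 13×2249.0985 − 72.59×342.45 = 29238.2805 − 24858.4455 = 4379.8350
Denominator = 13×493.3741 − 72.59² = 6413.8633 − 5269.3081 = 1144.5552
b₁(new) = 4379.8350 / 1144.5552 = 3.8267

(Same formula on the original sums: (12×1439.5793 − 59.08×282.53) / (12×310.8540 − 59.08²) = 583.0792 / 239.8016 = 2.4315, matching the given fit.)

Step 3: Change in slope
Δβ₁ = 3.8267 − 2.4315 = +1.3952
Relative change = +1.3952 / 2.4315 × 100% = +57.4%
→ the slope increases when the point is added.

Because the point sits above the extension of the original line at a high-leverage x, it tilts the fit up.
In practice: refit with and without it and report both if conclusions differ.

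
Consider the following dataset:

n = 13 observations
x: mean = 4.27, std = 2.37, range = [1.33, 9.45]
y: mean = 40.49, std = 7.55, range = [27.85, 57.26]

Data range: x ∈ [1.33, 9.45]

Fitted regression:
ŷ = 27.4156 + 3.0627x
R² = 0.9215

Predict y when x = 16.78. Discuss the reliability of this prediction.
The equation gives ŷ = 78.8077; however x = 16.78 is 7.33 units above the observed range, so this extrapolated value should not be trusted.

Prediction calculation:
ŷ = 27.4156 + 3.0627 × 16.78
ŷ = 78.8077

Reliability:
- Data range: x ∈ [1.33, 9.45]
- Prediction point: x = 16.78 is 7.33 units above the observed range → this is EXTRAPOLATION, not interpolation

Why that matters here:
- The linear relationship may not hold outside the observed range
- The standard error of prediction grows with (x − x̄)², and x = 16.78 is far from x̄ = 4.27
- There are no observations near this x to validate the fitted line there

The R² = 0.9215 only validates the fit within [1.33, 9.45]; treat ŷ = 78.8077 with caution.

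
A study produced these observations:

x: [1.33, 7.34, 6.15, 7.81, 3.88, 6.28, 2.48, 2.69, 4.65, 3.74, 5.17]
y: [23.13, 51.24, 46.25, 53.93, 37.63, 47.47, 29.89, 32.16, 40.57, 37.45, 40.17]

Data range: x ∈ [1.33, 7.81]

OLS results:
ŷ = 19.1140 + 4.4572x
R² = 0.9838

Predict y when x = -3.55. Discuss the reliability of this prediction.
The equation gives ŷ = 3.2909; however x = -3.55 is 4.88 units below the observed range, so this extrapolated value should not be trusted.

Prediction calculation:
ŷ = 19.1140 + 4.4572 × (-3.55)
ŷ = 3.2909

Reliability:
- Data range: x ∈ [1.33, 7.81]
- Prediction point: x = -3.55 is 4.88 units below the observed range → this is EXTRAPOLATION, not interpolation

Why that matters here:
- The standard error of prediction grows with (x − x̄)², and x = -3.55 is far from x̄ = 4.68
- There are no observations near this x to validate the fitted line there
- The linear relationship may not hold outside the observed range

Report the number if required, but flag clearly that it is an extrapolation.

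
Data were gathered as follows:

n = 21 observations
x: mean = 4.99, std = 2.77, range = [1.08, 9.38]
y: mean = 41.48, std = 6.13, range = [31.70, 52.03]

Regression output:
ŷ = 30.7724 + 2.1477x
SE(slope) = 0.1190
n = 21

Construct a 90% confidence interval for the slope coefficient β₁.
The 90% CI for β₁ is (1.9419, 2.3535)

Confidence interval for the slope:

The 90% CI for β₁ is: β̂₁ ± t*(α/2, n-2) × SE(β̂₁)

Step 1: Find critical t-value
- Confidence level = 0.9
- Degrees of freedom = n - 2 = 21 - 2 = 19
- t*(α/2, 19) = 1.7291

Step 2: Calculate margin of error
Margin = 1.7291 × 0.1190 = 0.2058

Step 3: Construct interval
CI = 2.1477 ± 0.2058
CI = (1.9419, 2.3535)

Interpretation: We are 90% confident that the true slope β₁ lies between 1.9419 and 2.3535.
The interval does not include 0, suggesting a significant linear relationship.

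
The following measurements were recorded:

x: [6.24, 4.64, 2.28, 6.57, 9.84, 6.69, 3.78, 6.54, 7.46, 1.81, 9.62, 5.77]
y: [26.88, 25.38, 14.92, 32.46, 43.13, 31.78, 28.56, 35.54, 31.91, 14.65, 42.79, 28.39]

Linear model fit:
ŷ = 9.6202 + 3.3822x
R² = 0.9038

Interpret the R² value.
R² = 0.9038 means 90.38% of the variation in y is explained by the linear relationship with x. This indicates a strong fit.

The coefficient of determination R² is the fraction of the total variation in y that the fitted line accounts for.

Here R² = 0.9038:
- Explained: 90.38% of the variation in y
- Unexplained (residual): 100% − 90.38% = 9.62%
- Rule of thumb (below 0.3 weak; 0.3 to below 0.7 moderate; 0.7 and above strong) → strong

Calculation: R² = 1 − (SS_res / SS_tot), where SS_res is the sum of squared residuals and SS_tot the total sum of squares.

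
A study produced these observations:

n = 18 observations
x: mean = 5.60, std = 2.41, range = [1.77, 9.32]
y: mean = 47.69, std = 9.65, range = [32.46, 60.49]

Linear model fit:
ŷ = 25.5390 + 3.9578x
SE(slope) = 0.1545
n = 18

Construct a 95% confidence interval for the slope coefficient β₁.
The 95% CI for β₁ is (3.6303, 4.2853)

Confidence interval for the slope:

The 95% CI for β₁ is: β̂₁ ± t*(α/2, n-2) × SE(β̂₁)

Step 1: Find critical t-value
- Confidence level = 0.95
- Degrees of freedom = n - 2 = 18 - 2 = 16
- t*(α/2, 16) = 2.1199

Step 2: Calculate margin of error
Margin = 2.1199 × 0.1545 = 0.3275

Step 3: Construct interval
CI = 3.9578 ± 0.3275
CI = (3.6303, 4.2853)

Interpretation: intervals built this way capture the true β₁ in 95% of repeated samples; here the plausible range for the per-unit effect of x on y is 3.6303 to 4.2853.
The interval does not include 0, suggesting a significant linear relationship.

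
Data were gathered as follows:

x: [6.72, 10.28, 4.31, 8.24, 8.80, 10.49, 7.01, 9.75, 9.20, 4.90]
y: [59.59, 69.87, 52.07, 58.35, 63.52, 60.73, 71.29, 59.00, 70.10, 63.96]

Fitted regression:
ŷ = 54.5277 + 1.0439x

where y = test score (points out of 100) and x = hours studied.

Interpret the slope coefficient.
An increase of one hour in study time is associated with a 1.0439 points increase in predicted test score.

The slope coefficient β₁ = 1.0439 represents the marginal effect of study time on test score.

Interpretation:
- Study time up by 1 hour → predicted test score increases by 1.0439 points
- This is a linear approximation: the same per-unit change is assumed across the whole observed x range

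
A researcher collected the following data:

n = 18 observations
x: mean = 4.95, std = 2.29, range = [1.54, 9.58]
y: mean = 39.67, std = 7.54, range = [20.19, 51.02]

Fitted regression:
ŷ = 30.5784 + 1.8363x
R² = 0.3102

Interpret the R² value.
About 31.02% of the variability in y is accounted for by the regression on x (R² = 0.3102) — a moderate linear fit.

R² (coefficient of determination) measures the proportion of variance in y explained by the regression model.

Here R² = 0.3102:
- Explained: 31.02% of the variation in y
- Unexplained (residual): 100% − 31.02% = 68.98%
- Rule of thumb (below 0.3 weak; 0.3 to below 0.7 moderate; 0.7 and above strong) → moderate

Note: R² never decreases when predictors are added, so it should not be used alone to compare models of different size.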